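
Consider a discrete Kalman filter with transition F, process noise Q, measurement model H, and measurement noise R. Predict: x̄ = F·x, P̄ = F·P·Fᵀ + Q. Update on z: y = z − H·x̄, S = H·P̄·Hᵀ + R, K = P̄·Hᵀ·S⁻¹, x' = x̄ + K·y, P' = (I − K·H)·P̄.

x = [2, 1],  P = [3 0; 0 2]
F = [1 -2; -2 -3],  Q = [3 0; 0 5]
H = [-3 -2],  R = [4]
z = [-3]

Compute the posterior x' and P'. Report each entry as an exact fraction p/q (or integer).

x̄ = F·x = [0, -7]
P̄ = F·P·Fᵀ + Q = [14 6; 6 35]
y = z − H·x̄ = [-17]
S = H·P̄·Hᵀ + R = [342]
K = P̄·Hᵀ·S⁻¹ = [-3/19; -44/171]
x' = x̄ + K·y = [51/19, -449/171]
P' = (I − K·H)·P̄ = [104/19 -150/19; -150/19 2113/171]

x' = [51/19, -449/171]
P' = [104/19 -150/19; -150/19 2113/171]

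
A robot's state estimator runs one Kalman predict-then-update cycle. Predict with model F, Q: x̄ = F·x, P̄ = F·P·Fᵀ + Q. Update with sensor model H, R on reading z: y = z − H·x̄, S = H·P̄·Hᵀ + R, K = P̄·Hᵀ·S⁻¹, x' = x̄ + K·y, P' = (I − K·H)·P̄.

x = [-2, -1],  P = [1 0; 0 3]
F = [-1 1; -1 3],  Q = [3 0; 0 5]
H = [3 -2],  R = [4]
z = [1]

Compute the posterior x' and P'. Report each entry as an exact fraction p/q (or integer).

x' = [75/79, 65/79]
P' = [552/79 826/79; 826/79 1311/79]

x̄ = F·x = [1, -1]
P̄ = F·P·Fᵀ + Q = [7 10; 10 33]
y = z − H·x̄ = [-4]
S = H·P̄·Hᵀ + R = [79]
K = P̄·Hᵀ·S⁻¹ = [1/79; -36/79]
x' = x̄ + K·y = [75/79, 65/79]
P' = (I − K·H)·P̄ = [552/79 826/79; 826/79 1311/79]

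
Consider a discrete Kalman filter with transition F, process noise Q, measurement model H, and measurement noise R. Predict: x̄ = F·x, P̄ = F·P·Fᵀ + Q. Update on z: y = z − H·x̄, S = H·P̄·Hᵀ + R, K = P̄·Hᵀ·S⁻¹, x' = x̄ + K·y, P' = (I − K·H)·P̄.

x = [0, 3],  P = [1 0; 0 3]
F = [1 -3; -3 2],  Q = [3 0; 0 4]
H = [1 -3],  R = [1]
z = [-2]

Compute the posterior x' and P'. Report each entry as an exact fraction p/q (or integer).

x' = [-1097/383, -102/383]
P' = [3037/383 981/383; 981/383 359/383]

x̄ = F·x = [-9, 6]
P̄ = F·P·Fᵀ + Q = [31 -21; -21 25]
y = z − H·x̄ = [25]
S = H·P̄·Hᵀ + R = [383]
K = P̄·Hᵀ·S⁻¹ = [94/383; -96/383]
x' = x̄ + K·y = [-1097/383, -102/383]
P' = (I − K·H)·P̄ = [3037/383 981/383; 981/383 359/383]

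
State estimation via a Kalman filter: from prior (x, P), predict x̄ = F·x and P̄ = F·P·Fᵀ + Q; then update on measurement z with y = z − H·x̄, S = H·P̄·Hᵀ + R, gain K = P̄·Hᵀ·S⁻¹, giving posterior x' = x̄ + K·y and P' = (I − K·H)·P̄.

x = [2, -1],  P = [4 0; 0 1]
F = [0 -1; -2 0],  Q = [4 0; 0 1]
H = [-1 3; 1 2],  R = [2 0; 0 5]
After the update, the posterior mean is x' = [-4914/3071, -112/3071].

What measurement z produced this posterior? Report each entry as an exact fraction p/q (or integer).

x̄ = F·x = [1, -4]
P̄ = F·P·Fᵀ + Q = [5 0; 0 17]
S = H·P̄·Hᵀ + R = [160 97; 97 78]
K = P̄·Hᵀ·S⁻¹ = [-875/3071 1285/3071; 680/3071 493/3071]
x' − x̄ = [-7985/3071, 12172/3071] = K·y
y = (KᵀK)⁻¹·Kᵀ·(x' − x̄) = [15, 4]
z = y + H·x̄ = [15, 4] + [-13, -7] = [2, -3]

z = [2, -3]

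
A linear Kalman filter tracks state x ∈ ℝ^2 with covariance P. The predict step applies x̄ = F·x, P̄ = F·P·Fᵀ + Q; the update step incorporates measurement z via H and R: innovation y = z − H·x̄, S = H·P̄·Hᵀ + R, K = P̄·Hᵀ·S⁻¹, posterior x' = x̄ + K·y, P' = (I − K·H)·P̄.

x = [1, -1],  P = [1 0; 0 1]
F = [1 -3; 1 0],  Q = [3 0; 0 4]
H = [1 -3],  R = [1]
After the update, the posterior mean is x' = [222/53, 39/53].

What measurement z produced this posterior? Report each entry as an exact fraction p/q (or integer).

x̄ = F·x = [4, 1]
P̄ = F·P·Fᵀ + Q = [13 1; 1 5]
S = H·P̄·Hᵀ + R = [53]
K = P̄·Hᵀ·S⁻¹ = [10/53; -14/53]
x' − x̄ = [10/53, -14/53] = K·y
y = (KᵀK)⁻¹·Kᵀ·(x' − x̄) = [1]
z = y + H·x̄ = [1] + [1] = [2]

z = [2]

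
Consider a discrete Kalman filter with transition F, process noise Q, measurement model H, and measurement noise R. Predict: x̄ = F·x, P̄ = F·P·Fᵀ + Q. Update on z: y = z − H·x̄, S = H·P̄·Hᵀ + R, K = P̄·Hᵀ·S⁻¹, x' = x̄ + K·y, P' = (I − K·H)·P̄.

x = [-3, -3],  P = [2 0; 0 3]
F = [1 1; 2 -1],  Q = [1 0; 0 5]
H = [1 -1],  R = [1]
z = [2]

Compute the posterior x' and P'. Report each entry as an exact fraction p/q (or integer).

x̄ = F·x = [-6, -3]
P̄ = F·P·Fᵀ + Q = [6 1; 1 16]
y = z − H·x̄ = [5]
S = H·P̄·Hᵀ + R = [21]
K = P̄·Hᵀ·S⁻¹ = [5/21; -5/7]
x' = x̄ + K·y = [-101/21, -46/7]
P' = (I − K·H)·P̄ = [101/21 32/7; 32/7 37/7]

x' = [-101/21, -46/7]
P' = [101/21 32/7; 32/7 37/7]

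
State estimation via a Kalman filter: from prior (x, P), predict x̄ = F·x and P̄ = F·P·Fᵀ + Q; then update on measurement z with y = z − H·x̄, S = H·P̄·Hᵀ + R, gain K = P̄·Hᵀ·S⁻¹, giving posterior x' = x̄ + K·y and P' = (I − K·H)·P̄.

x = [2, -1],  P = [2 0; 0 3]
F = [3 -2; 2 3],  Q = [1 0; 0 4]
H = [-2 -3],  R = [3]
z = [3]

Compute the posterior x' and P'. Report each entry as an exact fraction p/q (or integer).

x̄ = F·x = [8, 1]
P̄ = F·P·Fᵀ + Q = [31 -6; -6 39]
y = z − H·x̄ = [22]
S = H·P̄·Hᵀ + R = [406]
K = P̄·Hᵀ·S⁻¹ = [-22/203; -15/58]
x' = x̄ + K·y = [1140/203, -136/29]
P' = (I − K·H)·P̄ = [5325/203 -504/29; -504/29 687/58]

x' = [1140/203, -136/29]
P' = [5325/203 -504/29; -504/29 687/58]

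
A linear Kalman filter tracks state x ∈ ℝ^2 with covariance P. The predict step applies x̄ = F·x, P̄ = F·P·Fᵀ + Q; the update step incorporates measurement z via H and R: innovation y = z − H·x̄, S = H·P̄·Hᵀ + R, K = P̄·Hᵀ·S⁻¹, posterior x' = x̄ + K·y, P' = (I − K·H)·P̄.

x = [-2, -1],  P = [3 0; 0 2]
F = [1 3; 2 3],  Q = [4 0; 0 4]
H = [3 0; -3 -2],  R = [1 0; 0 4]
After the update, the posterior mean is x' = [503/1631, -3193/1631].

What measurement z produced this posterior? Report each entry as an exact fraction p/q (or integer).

x̄ = F·x = [-5, -7]
P̄ = F·P·Fᵀ + Q = [25 24; 24 34]
S = H·P̄·Hᵀ + R = [226 -369; -369 653]
K = P̄·Hᵀ·S⁻¹ = [3588/11417 -123/11417; -4644/11417 -5072/11417]
x' − x̄ = [8658/1631, 8224/1631] = K·y
y = (KᵀK)⁻¹·Kᵀ·(x' − x̄) = [16, -26]
z = y + H·x̄ = [16, -26] + [-15, 29] = [1, 3]

z = [1, 3]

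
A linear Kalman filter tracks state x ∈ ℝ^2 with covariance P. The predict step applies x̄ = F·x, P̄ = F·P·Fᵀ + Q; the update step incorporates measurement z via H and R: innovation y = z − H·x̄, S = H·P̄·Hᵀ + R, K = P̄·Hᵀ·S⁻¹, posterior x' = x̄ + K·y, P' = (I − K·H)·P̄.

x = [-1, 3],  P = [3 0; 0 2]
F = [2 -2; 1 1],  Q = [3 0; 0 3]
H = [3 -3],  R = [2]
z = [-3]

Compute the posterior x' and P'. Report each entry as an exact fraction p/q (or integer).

x̄ = F·x = [-8, 2]
P̄ = F·P·Fᵀ + Q = [23 2; 2 8]
y = z − H·x̄ = [27]
S = H·P̄·Hᵀ + R = [245]
K = P̄·Hᵀ·S⁻¹ = [9/35; -18/245]
x' = x̄ + K·y = [-37/35, 4/245]
P' = (I − K·H)·P̄ = [34/5 232/35; 232/35 1636/245]

x' = [-37/35, 4/245]
P' = [34/5 232/35; 232/35 1636/245]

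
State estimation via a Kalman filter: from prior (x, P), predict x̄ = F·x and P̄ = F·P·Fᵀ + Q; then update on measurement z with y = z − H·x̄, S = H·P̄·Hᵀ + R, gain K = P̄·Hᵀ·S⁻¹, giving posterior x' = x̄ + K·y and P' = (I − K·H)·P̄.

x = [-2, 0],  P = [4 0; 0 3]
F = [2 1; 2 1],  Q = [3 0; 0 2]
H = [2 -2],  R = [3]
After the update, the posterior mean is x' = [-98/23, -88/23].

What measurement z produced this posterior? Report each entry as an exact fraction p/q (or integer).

z = [-1]

x̄ = F·x = [-4, -4]
P̄ = F·P·Fᵀ + Q = [22 19; 19 21]
S = H·P̄·Hᵀ + R = [23]
K = P̄·Hᵀ·S⁻¹ = [6/23; -4/23]
x' − x̄ = [-6/23, 4/23] = K·y
y = (KᵀK)⁻¹·Kᵀ·(x' − x̄) = [-1]
z = y + H·x̄ = [-1] + [0] = [-1]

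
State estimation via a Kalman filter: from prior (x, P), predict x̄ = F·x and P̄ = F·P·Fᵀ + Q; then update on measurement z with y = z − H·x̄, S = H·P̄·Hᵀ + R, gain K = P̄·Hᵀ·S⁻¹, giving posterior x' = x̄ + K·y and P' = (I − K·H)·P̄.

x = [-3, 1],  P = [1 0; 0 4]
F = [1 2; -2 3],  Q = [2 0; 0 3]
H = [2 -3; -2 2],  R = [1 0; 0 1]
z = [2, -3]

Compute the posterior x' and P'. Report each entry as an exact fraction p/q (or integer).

x̄ = F·x = [-1, 9]
P̄ = F·P·Fᵀ + Q = [19 22; 22 43]
y = z − H·x̄ = [31, -23]
S = H·P̄·Hᵀ + R = [200 -114; -114 73]
K = P̄·Hᵀ·S⁻¹ = [-340/401 -498/401; -1417/1604 -645/802]
x' = x̄ + K·y = [513/401, 179/1604]
P' = (I − K·H)·P̄ = [1087/401 838/401; 838/401 2707/1604]

x' = [513/401, 179/1604]
P' = [1087/401 838/401; 838/401 2707/1604]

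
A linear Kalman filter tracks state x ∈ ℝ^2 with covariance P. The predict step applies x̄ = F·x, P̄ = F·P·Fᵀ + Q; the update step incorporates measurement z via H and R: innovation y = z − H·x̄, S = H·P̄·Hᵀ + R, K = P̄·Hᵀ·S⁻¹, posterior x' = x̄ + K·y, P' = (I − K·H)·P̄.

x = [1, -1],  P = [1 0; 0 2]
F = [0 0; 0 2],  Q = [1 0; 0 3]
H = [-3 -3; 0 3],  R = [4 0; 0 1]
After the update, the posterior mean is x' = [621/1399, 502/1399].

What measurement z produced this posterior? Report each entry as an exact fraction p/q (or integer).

z = [-3, 1]

x̄ = F·x = [0, -2]
P̄ = F·P·Fᵀ + Q = [1 0; 0 11]
S = H·P̄·Hᵀ + R = [112 -99; -99 100]
K = P̄·Hᵀ·S⁻¹ = [-300/1399 -297/1399; -33/1399 429/1399]
x' − x̄ = [621/1399, 3300/1399] = K·y
y = (KᵀK)⁻¹·Kᵀ·(x' − x̄) = [-9, 7]
z = y + H·x̄ = [-9, 7] + [6, -6] = [-3, 1]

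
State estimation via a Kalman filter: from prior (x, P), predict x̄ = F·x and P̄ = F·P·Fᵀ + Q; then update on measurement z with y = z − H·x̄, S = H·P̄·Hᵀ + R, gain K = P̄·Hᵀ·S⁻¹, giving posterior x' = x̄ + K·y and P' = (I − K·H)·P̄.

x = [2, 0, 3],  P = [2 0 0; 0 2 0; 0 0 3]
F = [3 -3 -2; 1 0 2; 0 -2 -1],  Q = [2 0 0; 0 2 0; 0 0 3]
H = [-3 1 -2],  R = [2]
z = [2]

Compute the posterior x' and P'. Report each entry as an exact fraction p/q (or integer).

x' = [72/25, 731/100, -42/25]
P' = [98/25 126/25 -78/25; 126/25 2671/200 -47/50; -78/25 -47/50 108/25]

x̄ = F·x = [0, 8, -3]
P̄ = F·P·Fᵀ + Q = [50 -6 18; -6 16 -6; 18 -6 14]
y = z − H·x̄ = [-12]
S = H·P̄·Hᵀ + R = [800]
K = P̄·Hᵀ·S⁻¹ = [-6/25; 23/400; -11/100]
x' = x̄ + K·y = [72/25, 731/100, -42/25]
P' = (I − K·H)·P̄ = [98/25 126/25 -78/25; 126/25 2671/200 -47/50; -78/25 -47/50 108/25]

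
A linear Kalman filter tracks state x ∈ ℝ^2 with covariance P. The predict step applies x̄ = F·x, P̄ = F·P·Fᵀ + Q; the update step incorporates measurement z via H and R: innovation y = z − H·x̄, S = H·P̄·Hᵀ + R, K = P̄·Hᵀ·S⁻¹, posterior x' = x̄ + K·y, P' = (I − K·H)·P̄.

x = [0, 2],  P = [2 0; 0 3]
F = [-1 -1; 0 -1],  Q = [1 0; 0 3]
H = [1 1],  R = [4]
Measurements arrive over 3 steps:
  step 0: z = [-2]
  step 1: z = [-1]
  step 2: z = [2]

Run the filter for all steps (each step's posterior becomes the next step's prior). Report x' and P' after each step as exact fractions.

step 0: x' = [-13/11, -13/11], P' = [51/22 -15/22; -15/22 51/22]
step 1: x' = [286/371, -257/371], P' = [817/371 -297/371; -297/371 909/371]
step 2: x' = [2443/6233, 7967/6233], P' = [13194/6233 -4734/6233; -4734/6233 15270/6233]

step 0: x̄ = F·x = [-2, -2]
step 0: P̄ = F·P·Fᵀ + Q = [6 3; 3 6]
step 0: y = z − H·x̄ = [2]
step 0: S = H·P̄·Hᵀ + R = [22]
step 0: K = P̄·Hᵀ·S⁻¹ = [9/22; 9/22]
step 0: x' = x̄ + K·y = [-13/11, -13/11]
step 0: P' = (I − K·H)·P̄ = [51/22 -15/22; -15/22 51/22]
step 1: x̄ = F·x = [26/11, 13/11]
step 1: P̄ = F·P·Fᵀ + Q = [47/11 18/11; 18/11 117/22]
step 1: y = z − H·x̄ = [-50/11]
step 1: S = H·P̄·Hᵀ + R = [371/22]
step 1: K = P̄·Hᵀ·S⁻¹ = [130/371; 153/371]
step 1: x' = x̄ + K·y = [286/371, -257/371]
step 1: P' = (I − K·H)·P̄ = [817/371 -297/371; -297/371 909/371]
step 2: x̄ = F·x = [-29/371, 257/371]
step 2: P̄ = F·P·Fᵀ + Q = [1503/371 612/371; 612/371 2022/371]
step 2: y = z − H·x̄ = [514/371]
step 2: S = H·P̄·Hᵀ + R = [6233/371]
step 2: K = P̄·Hᵀ·S⁻¹ = [2115/6233; 2634/6233]
step 2: x' = x̄ + K·y = [2443/6233, 7967/6233]
step 2: P' = (I − K·H)·P̄ = [13194/6233 -4734/6233; -4734/6233 15270/6233]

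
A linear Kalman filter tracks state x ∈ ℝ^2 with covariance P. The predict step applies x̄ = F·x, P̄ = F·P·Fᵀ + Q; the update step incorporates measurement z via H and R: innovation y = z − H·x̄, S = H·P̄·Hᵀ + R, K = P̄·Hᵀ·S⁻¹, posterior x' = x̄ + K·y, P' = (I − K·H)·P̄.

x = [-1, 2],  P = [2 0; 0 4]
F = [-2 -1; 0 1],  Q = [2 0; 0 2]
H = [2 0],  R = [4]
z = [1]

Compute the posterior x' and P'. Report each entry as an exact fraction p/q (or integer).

x̄ = F·x = [0, 2]
P̄ = F·P·Fᵀ + Q = [14 -4; -4 6]
y = z − H·x̄ = [1]
S = H·P̄·Hᵀ + R = [60]
K = P̄·Hᵀ·S⁻¹ = [7/15; -2/15]
x' = x̄ + K·y = [7/15, 28/15]
P' = (I − K·H)·P̄ = [14/15 -4/15; -4/15 74/15]

x' = [7/15, 28/15]
P' = [14/15 -4/15; -4/15 74/15]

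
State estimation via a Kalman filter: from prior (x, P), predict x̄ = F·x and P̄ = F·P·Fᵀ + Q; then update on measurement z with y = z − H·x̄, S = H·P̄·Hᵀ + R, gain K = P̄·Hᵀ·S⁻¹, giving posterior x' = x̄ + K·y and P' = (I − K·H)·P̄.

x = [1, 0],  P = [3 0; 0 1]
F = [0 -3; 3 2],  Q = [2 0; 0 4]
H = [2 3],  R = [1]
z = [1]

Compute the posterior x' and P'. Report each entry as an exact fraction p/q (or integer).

x' = [-1/9, 5/12]
P' = [197/18 -175/24; -175/24 159/32]

x̄ = F·x = [0, 3]
P̄ = F·P·Fᵀ + Q = [11 -6; -6 35]
y = z − H·x̄ = [-8]
S = H·P̄·Hᵀ + R = [288]
K = P̄·Hᵀ·S⁻¹ = [1/72; 31/96]
x' = x̄ + K·y = [-1/9, 5/12]
P' = (I − K·H)·P̄ = [197/18 -175/24; -175/24 159/32]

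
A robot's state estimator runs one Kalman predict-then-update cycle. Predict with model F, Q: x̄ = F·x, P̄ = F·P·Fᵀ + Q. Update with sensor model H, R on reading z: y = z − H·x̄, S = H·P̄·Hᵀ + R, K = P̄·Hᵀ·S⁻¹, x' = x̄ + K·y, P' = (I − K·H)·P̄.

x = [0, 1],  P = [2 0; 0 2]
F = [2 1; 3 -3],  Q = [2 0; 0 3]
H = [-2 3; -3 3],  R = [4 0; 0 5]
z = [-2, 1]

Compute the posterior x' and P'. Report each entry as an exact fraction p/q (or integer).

x' = [-9811/6947, -9672/6947]
P' = [35232/6947 28632/6947; 28632/6947 24972/6947]

x̄ = F·x = [1, -3]
P̄ = F·P·Fᵀ + Q = [12 6; 6 39]
y = z − H·x̄ = [9, 13]
S = H·P̄·Hᵀ + R = [331 333; 333 356]
K = P̄·Hᵀ·S⁻¹ = [3858/6947 -3960/6947; 4413/6947 -2196/6947]
x' = x̄ + K·y = [-9811/6947, -9672/6947]
P' = (I − K·H)·P̄ = [35232/6947 28632/6947; 28632/6947 24972/6947]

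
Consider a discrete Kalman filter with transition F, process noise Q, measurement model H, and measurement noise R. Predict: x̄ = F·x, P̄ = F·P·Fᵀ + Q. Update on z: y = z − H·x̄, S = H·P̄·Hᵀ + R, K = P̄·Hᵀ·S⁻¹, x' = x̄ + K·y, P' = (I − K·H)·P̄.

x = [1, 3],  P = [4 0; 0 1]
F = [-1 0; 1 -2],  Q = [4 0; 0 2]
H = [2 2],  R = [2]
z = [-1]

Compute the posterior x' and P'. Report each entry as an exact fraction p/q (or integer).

x̄ = F·x = [-1, -5]
P̄ = F·P·Fᵀ + Q = [8 -4; -4 10]
y = z − H·x̄ = [11]
S = H·P̄·Hᵀ + R = [42]
K = P̄·Hᵀ·S⁻¹ = [4/21; 2/7]
x' = x̄ + K·y = [23/21, -13/7]
P' = (I − K·H)·P̄ = [136/21 -44/7; -44/7 46/7]

x' = [23/21, -13/7]
P' = [136/21 -44/7; -44/7 46/7]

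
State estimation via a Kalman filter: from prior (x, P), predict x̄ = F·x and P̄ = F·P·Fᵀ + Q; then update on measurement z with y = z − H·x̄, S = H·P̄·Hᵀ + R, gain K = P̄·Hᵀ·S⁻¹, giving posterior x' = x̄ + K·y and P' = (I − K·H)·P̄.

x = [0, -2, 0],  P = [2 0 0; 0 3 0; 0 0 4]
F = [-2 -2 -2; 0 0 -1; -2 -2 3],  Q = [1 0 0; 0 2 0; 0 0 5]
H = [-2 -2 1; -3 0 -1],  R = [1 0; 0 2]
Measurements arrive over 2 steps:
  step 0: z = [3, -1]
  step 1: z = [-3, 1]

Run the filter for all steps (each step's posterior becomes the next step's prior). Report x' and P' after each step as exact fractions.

step 0: x' = [-7321/32981, -13348/32981, 57682/32981], P' = [31285/98943 -16624/32981 -51919/98943; -16624/32981 42590/32981 47728/32981; -51919/98943 47728/32981 226387/98943]
step 1: x' = [125785669/758091017, 602828688/758091017, -599797326/758091017], P' = [238747628/758091017 -379759077/758091017 -393591526/758091017; -379759077/758091017 962879607/758091017 1057736681/758091017; -393591526/758091017 1057736681/758091017 1634438118/758091017]

step 0: x̄ = F·x = [4, 0, 4]
step 0: P̄ = F·P·Fᵀ + Q = [37 8 -4; 8 6 -12; -4 -12 61]
step 0: y = z − H·x̄ = [7, 15]
step 0: S = H·P̄·Hᵀ + R = [362 189; 189 372]
step 0: K = P̄·Hᵀ·S⁻¹ = [-4915/32981 -20968/98943; -4204/32981 1072/32981; 14619/32981 -35315/98943]
step 0: x' = x̄ + K·y = [-7321/32981, -13348/32981, 57682/32981]
step 0: P' = (I − K·H)·P̄ = [31285/98943 -16624/32981 -51919/98943; -16624/32981 42590/32981 47728/32981; -51919/98943 47728/32981 226387/98943]
step 1: x̄ = F·x = [-74026/32981, -57682/32981, 214384/32981]
step 1: P̄ = F·P·Fᵀ + Q = [657285/32981 211768/32981 -434536/32981; 211768/32981 424273/98943 -496631/98943; -434536/32981 -496631/98943 1674262/98943]
step 1: y = z − H·x̄ = [-576743/32981, 25287/32981]
step 1: S = H·P̄·Hᵀ + R = [23641105/98943 14279038/98943; 14279038/98943 11797195/98943]
step 1: K = P̄·Hᵀ·S⁻¹ = [-111568628/758091017 -161325679/758091017; -108504379/758091017 40770275/758091017; 306147808/758091017 -226831770/758091017]
step 1: x' = x̄ + K·y = [125785669/758091017, 602828688/758091017, -599797326/758091017]
step 1: P' = (I − K·H)·P̄ = [238747628/758091017 -379759077/758091017 -393591526/758091017; -379759077/758091017 962879607/758091017 1057736681/758091017; -393591526/758091017 1057736681/758091017 1634438118/758091017]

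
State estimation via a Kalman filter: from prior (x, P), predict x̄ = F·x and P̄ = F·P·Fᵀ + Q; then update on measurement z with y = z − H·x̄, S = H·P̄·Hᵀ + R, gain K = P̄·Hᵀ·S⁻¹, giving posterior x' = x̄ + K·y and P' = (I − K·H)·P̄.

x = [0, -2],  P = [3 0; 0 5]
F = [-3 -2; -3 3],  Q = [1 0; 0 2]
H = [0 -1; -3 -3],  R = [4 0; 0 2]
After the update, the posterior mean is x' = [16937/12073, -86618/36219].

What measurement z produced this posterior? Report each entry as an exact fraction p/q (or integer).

z = [2, 3]

x̄ = F·x = [4, -6]
P̄ = F·P·Fᵀ + Q = [48 -3; -3 74]
S = H·P̄·Hᵀ + R = [78 213; 213 1046]
K = P̄·Hᵀ·S⁻¹ = [10631/12073 -3723/12073; -32035/36219 -284/12073]
x' − x̄ = [-31355/12073, 130696/36219] = K·y
y = (KᵀK)⁻¹·Kᵀ·(x' − x̄) = [-4, -3]
z = y + H·x̄ = [-4, -3] + [6, 6] = [2, 3]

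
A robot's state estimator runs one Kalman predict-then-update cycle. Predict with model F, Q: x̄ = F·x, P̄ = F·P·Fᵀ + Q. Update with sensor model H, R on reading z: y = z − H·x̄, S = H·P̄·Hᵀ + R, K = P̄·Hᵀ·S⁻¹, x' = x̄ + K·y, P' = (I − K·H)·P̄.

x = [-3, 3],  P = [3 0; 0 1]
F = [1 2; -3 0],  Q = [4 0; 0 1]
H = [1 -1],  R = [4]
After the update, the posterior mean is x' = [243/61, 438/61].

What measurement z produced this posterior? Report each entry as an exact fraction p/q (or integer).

z = [-3]

x̄ = F·x = [3, 9]
P̄ = F·P·Fᵀ + Q = [11 -9; -9 28]
S = H·P̄·Hᵀ + R = [61]
K = P̄·Hᵀ·S⁻¹ = [20/61; -37/61]
x' − x̄ = [60/61, -111/61] = K·y
y = (KᵀK)⁻¹·Kᵀ·(x' − x̄) = [3]
z = y + H·x̄ = [3] + [-6] = [-3]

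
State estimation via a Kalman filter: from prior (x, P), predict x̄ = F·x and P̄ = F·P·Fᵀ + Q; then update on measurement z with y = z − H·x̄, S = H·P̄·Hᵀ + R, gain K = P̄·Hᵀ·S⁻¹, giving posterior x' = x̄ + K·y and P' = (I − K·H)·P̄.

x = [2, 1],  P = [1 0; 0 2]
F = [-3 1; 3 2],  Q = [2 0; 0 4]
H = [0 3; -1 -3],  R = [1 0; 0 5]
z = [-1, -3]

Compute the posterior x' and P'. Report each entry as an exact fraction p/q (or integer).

x' = [5225/3354, -571/3354]
P' = [13457/3354 -769/3354; -769/3354 353/3354]

x̄ = F·x = [-5, 8]
P̄ = F·P·Fᵀ + Q = [13 -5; -5 21]
y = z − H·x̄ = [-25, 16]
S = H·P̄·Hᵀ + R = [190 -174; -174 177]
K = P̄·Hᵀ·S⁻¹ = [-769/1118 -1115/1677; 353/1118 -29/1677]
x' = x̄ + K·y = [5225/3354, -571/3354]
P' = (I − K·H)·P̄ = [13457/3354 -769/3354; -769/3354 353/3354]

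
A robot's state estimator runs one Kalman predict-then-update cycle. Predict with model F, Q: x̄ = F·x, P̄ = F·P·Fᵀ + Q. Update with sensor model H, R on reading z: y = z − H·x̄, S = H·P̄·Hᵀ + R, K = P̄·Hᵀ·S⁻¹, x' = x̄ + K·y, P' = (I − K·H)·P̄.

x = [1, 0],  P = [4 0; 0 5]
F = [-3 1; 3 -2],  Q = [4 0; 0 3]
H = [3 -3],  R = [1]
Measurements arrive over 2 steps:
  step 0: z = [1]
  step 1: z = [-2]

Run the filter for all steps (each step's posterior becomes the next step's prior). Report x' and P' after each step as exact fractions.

step 0: x' = [-108/1765, -138/353], P' = [4896/1765 961/353; 961/353 982/353]
step 1: x' = [-32334/270077, 147840/270077], P' = [1022955/540154 492556/270077; 492556/270077 503545/270077]

step 0: x̄ = F·x = [-3, 3]
step 0: P̄ = F·P·Fᵀ + Q = [45 -46; -46 59]
step 0: y = z − H·x̄ = [19]
step 0: S = H·P̄·Hᵀ + R = [1765]
step 0: K = P̄·Hᵀ·S⁻¹ = [273/1765; -63/353]
step 0: x' = x̄ + K·y = [-108/1765, -138/353]
step 0: P' = (I − K·H)·P̄ = [4896/1765 961/353; 961/353 982/353]
step 1: x̄ = F·x = [-366/1765, 1056/1765]
step 1: P̄ = F·P·Fᵀ + Q = [27204/1765 -10639/1765; -10639/1765 11339/1765]
step 1: y = z − H·x̄ = [736/1765]
step 1: S = H·P̄·Hᵀ + R = [540154/1765]
step 1: K = P̄·Hᵀ·S⁻¹ = [113529/540154; -32967/270077]
step 1: x' = x̄ + K·y = [-32334/270077, 147840/270077]
step 1: P' = (I − K·H)·P̄ = [1022955/540154 492556/270077; 492556/270077 503545/270077]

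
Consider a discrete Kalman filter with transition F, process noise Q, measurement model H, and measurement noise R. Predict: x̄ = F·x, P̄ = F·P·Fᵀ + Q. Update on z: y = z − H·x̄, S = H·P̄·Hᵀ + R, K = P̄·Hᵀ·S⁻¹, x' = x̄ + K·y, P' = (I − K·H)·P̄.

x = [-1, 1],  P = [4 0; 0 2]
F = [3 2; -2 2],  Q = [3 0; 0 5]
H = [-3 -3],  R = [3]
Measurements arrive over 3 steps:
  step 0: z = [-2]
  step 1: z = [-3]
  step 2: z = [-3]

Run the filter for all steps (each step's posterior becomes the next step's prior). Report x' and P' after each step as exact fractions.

step 0: x̄ = F·x = [-1, 4]
step 0: P̄ = F·P·Fᵀ + Q = [47 -16; -16 29]
step 0: y = z − H·x̄ = [7]
step 0: S = H·P̄·Hᵀ + R = [399]
step 0: K = P̄·Hᵀ·S⁻¹ = [-31/133; -13/133]
step 0: x' = x̄ + K·y = [-50/19, 63/19]
step 0: P' = (I − K·H)·P̄ = [3368/133 -3337/133; -3337/133 3350/133]
step 1: x̄ = F·x = [-24/19, 226/19]
step 1: P̄ = F·P·Fᵀ + Q = [581/19 -1926/19; -1926/19 54233/133]
step 1: y = z − H·x̄ = [549/19]
step 1: S = H·P̄·Hᵀ + R = [282423/133]
step 1: K = P̄·Hᵀ·S⁻¹ = [9415/94141; -40751/94141]
step 1: x' = x̄ + K·y = [153129/94141, -57707/94141]
step 1: P' = (I − K·H)·P̄ = [879284/94141 -888699/94141; -888699/94141 929450/94141]
step 2: x̄ = F·x = [343973/94141, -421672/94141]
step 2: P̄ = F·P·Fᵀ + Q = [1249391/94141 -3335302/94141; -3335302/94141 14815233/94141]
step 2: y = z − H·x̄ = [-515520/94141]
step 2: S = H·P̄·Hᵀ + R = [84828603/94141]
step 2: K = P̄·Hᵀ·S⁻¹ = [2085911/28276201; -11479931/28276201]
step 2: x' = x̄ + K·y = [91893233/28276201, -63788872/28276201]
step 2: P' = (I − K·H)·P̄ = [236612708/28276201 -238698619/28276201; -238698619/28276201 250178550/28276201]

step 0: x' = [-50/19, 63/19], P' = [3368/133 -3337/133; -3337/133 3350/133]
step 1: x' = [153129/94141, -57707/94141], P' = [879284/94141 -888699/94141; -888699/94141 929450/94141]
step 2: x' = [91893233/28276201, -63788872/28276201], P' = [236612708/28276201 -238698619/28276201; -238698619/28276201 250178550/28276201]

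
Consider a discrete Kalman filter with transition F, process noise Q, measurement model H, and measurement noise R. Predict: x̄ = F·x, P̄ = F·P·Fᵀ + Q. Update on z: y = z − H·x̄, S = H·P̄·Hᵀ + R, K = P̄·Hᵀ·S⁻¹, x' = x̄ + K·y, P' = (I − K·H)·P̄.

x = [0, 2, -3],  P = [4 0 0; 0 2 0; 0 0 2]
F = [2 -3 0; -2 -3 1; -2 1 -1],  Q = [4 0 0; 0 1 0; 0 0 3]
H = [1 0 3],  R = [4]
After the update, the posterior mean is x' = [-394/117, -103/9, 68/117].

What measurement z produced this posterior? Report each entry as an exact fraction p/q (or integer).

z = [-2]

x̄ = F·x = [-6, -9, 5]
P̄ = F·P·Fᵀ + Q = [38 2 -22; 2 37 8; -22 8 23]
S = H·P̄·Hᵀ + R = [117]
K = P̄·Hᵀ·S⁻¹ = [-28/117; 2/9; 47/117]
x' − x̄ = [308/117, -22/9, -517/117] = K·y
y = (KᵀK)⁻¹·Kᵀ·(x' − x̄) = [-11]
z = y + H·x̄ = [-11] + [9] = [-2]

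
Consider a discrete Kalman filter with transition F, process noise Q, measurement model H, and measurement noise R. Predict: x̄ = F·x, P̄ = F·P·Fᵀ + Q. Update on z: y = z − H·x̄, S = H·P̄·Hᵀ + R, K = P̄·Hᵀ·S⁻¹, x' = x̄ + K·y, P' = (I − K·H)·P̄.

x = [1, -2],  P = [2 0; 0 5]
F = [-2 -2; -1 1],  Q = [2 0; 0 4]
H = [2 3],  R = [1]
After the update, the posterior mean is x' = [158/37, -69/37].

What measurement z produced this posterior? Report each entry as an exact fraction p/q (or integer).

x̄ = F·x = [2, -3]
P̄ = F·P·Fᵀ + Q = [30 -6; -6 11]
S = H·P̄·Hᵀ + R = [148]
K = P̄·Hᵀ·S⁻¹ = [21/74; 21/148]
x' − x̄ = [84/37, 42/37] = K·y
y = (KᵀK)⁻¹·Kᵀ·(x' − x̄) = [8]
z = y + H·x̄ = [8] + [-5] = [3]

z = [3]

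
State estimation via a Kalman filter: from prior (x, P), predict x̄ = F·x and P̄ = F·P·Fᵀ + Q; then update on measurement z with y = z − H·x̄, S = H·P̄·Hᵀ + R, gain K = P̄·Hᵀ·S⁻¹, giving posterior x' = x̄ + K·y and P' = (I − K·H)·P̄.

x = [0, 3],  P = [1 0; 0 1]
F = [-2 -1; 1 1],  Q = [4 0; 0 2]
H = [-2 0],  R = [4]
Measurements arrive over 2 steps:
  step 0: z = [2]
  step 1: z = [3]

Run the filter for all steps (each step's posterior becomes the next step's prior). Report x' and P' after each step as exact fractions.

step 0: x̄ = F·x = [-3, 3]
step 0: P̄ = F·P·Fᵀ + Q = [9 -3; -3 4]
step 0: y = z − H·x̄ = [-4]
step 0: S = H·P̄·Hᵀ + R = [40]
step 0: K = P̄·Hᵀ·S⁻¹ = [-9/20; 3/20]
step 0: x' = x̄ + K·y = [-6/5, 12/5]
step 0: P' = (I − K·H)·P̄ = [9/10 -3/10; -3/10 31/10]
step 1: x̄ = F·x = [0, 6/5]
step 1: P̄ = F·P·Fᵀ + Q = [19/2 -4; -4 27/5]
step 1: y = z − H·x̄ = [3]
step 1: S = H·P̄·Hᵀ + R = [42]
step 1: K = P̄·Hᵀ·S⁻¹ = [-19/42; 4/21]
step 1: x' = x̄ + K·y = [-19/14, 62/35]
step 1: P' = (I − K·H)·P̄ = [19/21 -8/21; -8/21 407/105]

step 0: x' = [-6/5, 12/5], P' = [9/10 -3/10; -3/10 31/10]
step 1: x' = [-19/14, 62/35], P' = [19/21 -8/21; -8/21 407/105]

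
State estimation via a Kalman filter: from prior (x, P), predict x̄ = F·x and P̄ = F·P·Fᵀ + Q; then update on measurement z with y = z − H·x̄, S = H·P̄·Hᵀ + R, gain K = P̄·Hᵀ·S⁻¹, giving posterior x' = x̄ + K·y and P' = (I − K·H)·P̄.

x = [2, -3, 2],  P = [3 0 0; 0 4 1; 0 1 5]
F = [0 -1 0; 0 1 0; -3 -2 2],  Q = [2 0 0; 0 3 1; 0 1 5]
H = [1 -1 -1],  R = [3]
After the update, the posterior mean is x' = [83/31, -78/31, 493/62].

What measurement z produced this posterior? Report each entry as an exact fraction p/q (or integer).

z = [-3]

x̄ = F·x = [3, -3, 4]
P̄ = F·P·Fᵀ + Q = [6 -4 6; -4 7 -5; 6 -5 60]
S = H·P̄·Hᵀ + R = [62]
K = P̄·Hᵀ·S⁻¹ = [2/31; -3/31; -49/62]
x' − x̄ = [-10/31, 15/31, 245/62] = K·y
y = (KᵀK)⁻¹·Kᵀ·(x' − x̄) = [-5]
z = y + H·x̄ = [-5] + [2] = [-3]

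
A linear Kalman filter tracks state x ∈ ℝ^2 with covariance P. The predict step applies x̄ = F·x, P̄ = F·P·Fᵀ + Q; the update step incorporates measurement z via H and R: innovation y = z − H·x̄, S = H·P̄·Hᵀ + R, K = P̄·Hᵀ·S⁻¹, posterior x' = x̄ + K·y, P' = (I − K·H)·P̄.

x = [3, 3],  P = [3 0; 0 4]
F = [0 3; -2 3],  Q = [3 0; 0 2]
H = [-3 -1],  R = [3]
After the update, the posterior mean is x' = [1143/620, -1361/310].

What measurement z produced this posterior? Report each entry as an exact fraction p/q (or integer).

x̄ = F·x = [9, 3]
P̄ = F·P·Fᵀ + Q = [39 36; 36 50]
S = H·P̄·Hᵀ + R = [620]
K = P̄·Hᵀ·S⁻¹ = [-153/620; -79/310]
x' − x̄ = [-4437/620, -2291/310] = K·y
y = (KᵀK)⁻¹·Kᵀ·(x' − x̄) = [29]
z = y + H·x̄ = [29] + [-30] = [-1]

z = [-1]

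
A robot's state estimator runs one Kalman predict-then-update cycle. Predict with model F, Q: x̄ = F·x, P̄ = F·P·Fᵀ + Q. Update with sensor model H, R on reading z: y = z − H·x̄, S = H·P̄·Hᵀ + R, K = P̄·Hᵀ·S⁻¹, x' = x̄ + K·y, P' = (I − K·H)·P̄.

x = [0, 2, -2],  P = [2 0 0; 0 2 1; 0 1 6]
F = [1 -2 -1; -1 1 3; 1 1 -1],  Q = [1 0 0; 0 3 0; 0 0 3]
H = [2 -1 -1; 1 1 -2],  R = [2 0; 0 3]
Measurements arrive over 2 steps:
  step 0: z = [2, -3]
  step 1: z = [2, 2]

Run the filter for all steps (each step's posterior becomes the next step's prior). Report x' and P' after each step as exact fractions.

step 0: x' = [-1058/21987, -53371/21987, 3445/7329], P' = [30319/21987 22091/21987 8545/7329; 22091/21987 40492/21987 6644/7329; 8545/7329 6644/7329 3642/2443]
step 1: x' = [107848711/75998981, 62676249/75998981, -8802963/75998981], P' = [76917222/75998981 52942754/75998981 61836166/75998981; 52942754/75998981 116717853/75998981 48305677/75998981; 61836166/75998981 48305677/75998981 86897671/75998981]

step 0: x̄ = F·x = [-2, -4, 4]
step 0: P̄ = F·P·Fᵀ + Q = [21 -31 5; -31 67 -16; 5 -16 11]
step 0: y = z − H·x̄ = [6, 11]
step 0: S = H·P̄·Hᵀ + R = [236 -75; -75 117]
step 0: K = P̄·Hᵀ·S⁻¹ = [2152/7329 380/21987; -2707/7329 7573/21987; -80/2443 -2221/7329]
step 0: x' = x̄ + K·y = [-1058/21987, -53371/21987, 3445/7329]
step 0: P' = (I − K·H)·P̄ = [30319/21987 22091/21987 8545/7329; 22091/21987 40492/21987 6644/7329; 8545/7329 6644/7329 3642/2443]
step 1: x̄ = F·x = [31783/7329, -3044/3141, -1028/349]
step 1: P̄ = F·P·Fᵀ + Q = [20794/2443 -8588/1047 -1132/349; -8588/1047 50482/3141 861/349; -1132/349 861/349 1946/349]
step 1: y = z − H·x̄ = [-232796/21987, -159595/21987]
step 1: S = H·P̄·Hᵀ + R = [2383672/21987 496589/21987; 496589/21987 804469/21987]
step 1: K = P̄·Hᵀ·S⁻¹ = [19527762/75998981 2062548/75998981; -29569011/75998981 24349751/75998981; -5765508/75998981 -21217833/75998981]
step 1: x' = x̄ + K·y = [107848711/75998981, 62676249/75998981, -8802963/75998981]
step 1: P' = (I − K·H)·P̄ = [76917222/75998981 52942754/75998981 61836166/75998981; 52942754/75998981 116717853/75998981 48305677/75998981; 61836166/75998981 48305677/75998981 86897671/75998981]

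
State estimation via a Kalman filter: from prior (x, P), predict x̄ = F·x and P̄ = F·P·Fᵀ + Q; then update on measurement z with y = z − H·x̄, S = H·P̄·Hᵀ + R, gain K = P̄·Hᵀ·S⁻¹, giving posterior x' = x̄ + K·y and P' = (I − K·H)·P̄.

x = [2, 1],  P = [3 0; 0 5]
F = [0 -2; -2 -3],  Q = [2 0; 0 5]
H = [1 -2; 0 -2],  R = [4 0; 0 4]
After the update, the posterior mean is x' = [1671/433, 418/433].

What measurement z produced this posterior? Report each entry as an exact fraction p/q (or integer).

x̄ = F·x = [-2, -7]
P̄ = F·P·Fᵀ + Q = [22 30; 30 62]
S = H·P̄·Hᵀ + R = [154 188; 188 252]
K = P̄·Hᵀ·S⁻¹ = [213/433 -262/433; -47/433 -178/433]
x' − x̄ = [2537/433, 3449/433] = K·y
y = (KᵀK)⁻¹·Kᵀ·(x' − x̄) = [-9, -17]
z = y + H·x̄ = [-9, -17] + [12, 14] = [3, -3]

z = [3, -3]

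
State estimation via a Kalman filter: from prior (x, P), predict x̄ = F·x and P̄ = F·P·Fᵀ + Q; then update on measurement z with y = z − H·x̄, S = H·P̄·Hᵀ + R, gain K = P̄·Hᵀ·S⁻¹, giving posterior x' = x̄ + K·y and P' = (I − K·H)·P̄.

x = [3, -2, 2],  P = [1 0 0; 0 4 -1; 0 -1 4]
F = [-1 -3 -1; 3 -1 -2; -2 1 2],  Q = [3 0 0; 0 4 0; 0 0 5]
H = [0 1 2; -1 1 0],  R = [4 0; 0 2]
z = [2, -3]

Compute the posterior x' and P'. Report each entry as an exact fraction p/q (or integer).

x' = [329/61, 168/61, -89/183]
P' = [1086/61 1014/61 -1633/183; 1014/61 1059/61 -3403/366; -1633/183 -3403/366 12887/2196]

x̄ = F·x = [1, 7, -4]
P̄ = F·P·Fᵀ + Q = [38 10 -11; 10 29 -22; -11 -22 25]
y = z − H·x̄ = [3, -9]
S = H·P̄·Hᵀ + R = [45 -3; -3 49]
K = P̄·Hᵀ·S⁻¹ = [-56/183 -36/61; -113/366 45/122; 1339/2196 -137/732]
x' = x̄ + K·y = [329/61, 168/61, -89/183]
P' = (I − K·H)·P̄ = [1086/61 1014/61 -1633/183; 1014/61 1059/61 -3403/366; -1633/183 -3403/366 12887/2196]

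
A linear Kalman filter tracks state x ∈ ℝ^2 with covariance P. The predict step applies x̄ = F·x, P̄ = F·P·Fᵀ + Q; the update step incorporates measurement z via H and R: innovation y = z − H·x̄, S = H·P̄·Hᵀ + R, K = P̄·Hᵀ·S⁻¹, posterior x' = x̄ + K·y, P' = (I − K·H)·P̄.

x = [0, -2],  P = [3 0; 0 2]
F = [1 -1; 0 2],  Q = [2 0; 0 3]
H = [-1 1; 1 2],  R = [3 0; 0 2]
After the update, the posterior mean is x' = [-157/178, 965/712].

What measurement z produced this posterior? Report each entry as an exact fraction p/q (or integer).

x̄ = F·x = [2, -4]
P̄ = F·P·Fᵀ + Q = [7 -4; -4 11]
S = H·P̄·Hᵀ + R = [29 19; 19 37]
K = P̄·Hᵀ·S⁻¹ = [-97/178 45/178; 213/712 237/712]
x' − x̄ = [-513/178, 3813/712] = K·y
y = (KᵀK)⁻¹·Kᵀ·(x' − x̄) = [9, 8]
z = y + H·x̄ = [9, 8] + [-6, -6] = [3, 2]

z = [3, 2]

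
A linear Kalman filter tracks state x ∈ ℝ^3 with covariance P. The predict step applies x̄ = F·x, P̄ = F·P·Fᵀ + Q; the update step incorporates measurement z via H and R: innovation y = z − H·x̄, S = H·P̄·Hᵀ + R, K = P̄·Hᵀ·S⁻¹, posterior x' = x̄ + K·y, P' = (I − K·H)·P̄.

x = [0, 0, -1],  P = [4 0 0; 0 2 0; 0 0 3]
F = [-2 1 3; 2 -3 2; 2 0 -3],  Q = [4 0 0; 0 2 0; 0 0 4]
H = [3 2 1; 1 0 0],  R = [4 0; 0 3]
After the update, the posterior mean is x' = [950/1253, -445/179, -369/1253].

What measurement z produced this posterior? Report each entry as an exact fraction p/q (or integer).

x̄ = F·x = [-3, -2, 3]
P̄ = F·P·Fᵀ + Q = [49 -4 -43; -4 48 -2; -43 -2 47]
S = H·P̄·Hᵀ + R = [370 96; 96 52]
K = P̄·Hᵀ·S⁻¹ = [36/1253 4457/5012; 83/179 -167/179; -43/1253 -3827/5012]
x' − x̄ = [4709/1253, -87/179, -4128/1253] = K·y
y = (KᵀK)⁻¹·Kᵀ·(x' − x̄) = [7, 4]
z = y + H·x̄ = [7, 4] + [-10, -3] = [-3, 1]

z = [-3, 1]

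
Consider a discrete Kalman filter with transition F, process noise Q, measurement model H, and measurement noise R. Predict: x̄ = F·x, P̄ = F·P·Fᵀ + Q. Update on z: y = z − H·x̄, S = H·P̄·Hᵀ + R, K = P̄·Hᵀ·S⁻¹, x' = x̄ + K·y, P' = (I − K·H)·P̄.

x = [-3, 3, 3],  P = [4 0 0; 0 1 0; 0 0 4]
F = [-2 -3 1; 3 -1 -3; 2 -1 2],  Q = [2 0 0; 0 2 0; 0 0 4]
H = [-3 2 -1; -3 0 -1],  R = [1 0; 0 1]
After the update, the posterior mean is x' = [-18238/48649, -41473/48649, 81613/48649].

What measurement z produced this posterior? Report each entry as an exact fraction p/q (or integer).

x̄ = F·x = [0, -21, -3]
P̄ = F·P·Fᵀ + Q = [31 -33 -5; -33 75 1; -5 1 37]
S = H·P̄·Hᵀ + R = [979 482; 482 287]
K = P̄·Hᵀ·S⁻¹ = [-1782/48649 -11924/48649; 23940/48649 -23594/48649; 4864/48649 -11898/48649]
x' − x̄ = [-18238/48649, 980156/48649, 227560/48649] = K·y
y = (KᵀK)⁻¹·Kᵀ·(x' − x̄) = [37, -4]
z = y + H·x̄ = [37, -4] + [-39, 3] = [-2, -1]

z = [-2, -1]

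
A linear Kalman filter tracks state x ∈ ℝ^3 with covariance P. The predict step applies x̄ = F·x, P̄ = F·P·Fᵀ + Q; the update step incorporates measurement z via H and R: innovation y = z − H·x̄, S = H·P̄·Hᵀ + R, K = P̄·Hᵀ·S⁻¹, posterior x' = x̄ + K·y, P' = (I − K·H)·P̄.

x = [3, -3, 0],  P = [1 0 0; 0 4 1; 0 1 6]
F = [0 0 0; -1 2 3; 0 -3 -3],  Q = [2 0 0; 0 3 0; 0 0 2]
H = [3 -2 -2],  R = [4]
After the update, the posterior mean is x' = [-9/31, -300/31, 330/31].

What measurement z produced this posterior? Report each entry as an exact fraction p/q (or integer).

z = [-3]

x̄ = F·x = [0, -9, 9]
P̄ = F·P·Fᵀ + Q = [2 0 0; 0 86 -93; 0 -93 110]
S = H·P̄·Hᵀ + R = [62]
K = P̄·Hᵀ·S⁻¹ = [3/31; 7/31; -17/31]
x' − x̄ = [-9/31, -21/31, 51/31] = K·y
y = (KᵀK)⁻¹·Kᵀ·(x' − x̄) = [-3]
z = y + H·x̄ = [-3] + [0] = [-3]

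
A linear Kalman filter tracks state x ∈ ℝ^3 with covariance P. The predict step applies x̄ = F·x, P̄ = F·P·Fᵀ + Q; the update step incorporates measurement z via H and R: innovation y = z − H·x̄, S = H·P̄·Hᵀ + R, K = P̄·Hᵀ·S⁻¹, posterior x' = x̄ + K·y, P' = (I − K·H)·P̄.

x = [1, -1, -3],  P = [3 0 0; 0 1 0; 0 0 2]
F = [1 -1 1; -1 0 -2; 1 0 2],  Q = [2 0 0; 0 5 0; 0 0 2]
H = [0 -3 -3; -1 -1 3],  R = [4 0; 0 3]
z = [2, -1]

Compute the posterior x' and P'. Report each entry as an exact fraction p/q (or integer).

x' = [13931/10309, -4789/10309, -1601/10309]
P' = [55672/10309 -14983/10309 14903/10309; -14983/10309 8326/10309 -5078/10309; 14903/10309 -5078/10309 6138/10309]

x̄ = F·x = [-1, 5, -5]
P̄ = F·P·Fᵀ + Q = [8 -7 7; -7 16 -11; 7 -11 13]
y = z − H·x̄ = [2, 18]
S = H·P̄·Hᵀ + R = [67 -3; -3 154]
K = P̄·Hᵀ·S⁻¹ = [60/10309 1340/10309; -2436/10309 -2859/10309; -795/10309 2863/10309]
x' = x̄ + K·y = [13931/10309, -4789/10309, -1601/10309]
P' = (I − K·H)·P̄ = [55672/10309 -14983/10309 14903/10309; -14983/10309 8326/10309 -5078/10309; 14903/10309 -5078/10309 6138/10309]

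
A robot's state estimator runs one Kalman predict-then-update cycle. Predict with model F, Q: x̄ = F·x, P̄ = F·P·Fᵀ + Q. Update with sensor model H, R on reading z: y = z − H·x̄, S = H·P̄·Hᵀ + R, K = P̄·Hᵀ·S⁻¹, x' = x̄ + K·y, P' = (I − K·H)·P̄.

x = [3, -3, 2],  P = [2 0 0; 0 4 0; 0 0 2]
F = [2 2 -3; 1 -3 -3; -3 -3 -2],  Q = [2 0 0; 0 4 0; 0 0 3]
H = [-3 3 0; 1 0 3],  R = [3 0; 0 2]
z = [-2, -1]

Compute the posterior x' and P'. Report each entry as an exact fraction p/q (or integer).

x̄ = F·x = [-6, 6, -4]
P̄ = F·P·Fᵀ + Q = [44 -2 -24; -2 60 42; -24 42 65]
y = z − H·x̄ = [-38, 17]
S = H·P̄·Hᵀ + R = [975 456; 456 487]
K = P̄·Hᵀ·S⁻¹ = [-18146/88963 11876/88963; 11346/88963 12028/88963; 6150/88963 25479/88963]
x' = x̄ + K·y = [357662/88963, 307106/88963, -156409/88963]
P' = (I − K·H)·P̄ = [1742752/88963 1724606/88963 -573000/88963; 1724606/88963 1735952/88963 -566850/88963; -573000/88963 -566850/88963 207986/88963]

x' = [357662/88963, 307106/88963, -156409/88963]
P' = [1742752/88963 1724606/88963 -573000/88963; 1724606/88963 1735952/88963 -566850/88963; -573000/88963 -566850/88963 207986/88963]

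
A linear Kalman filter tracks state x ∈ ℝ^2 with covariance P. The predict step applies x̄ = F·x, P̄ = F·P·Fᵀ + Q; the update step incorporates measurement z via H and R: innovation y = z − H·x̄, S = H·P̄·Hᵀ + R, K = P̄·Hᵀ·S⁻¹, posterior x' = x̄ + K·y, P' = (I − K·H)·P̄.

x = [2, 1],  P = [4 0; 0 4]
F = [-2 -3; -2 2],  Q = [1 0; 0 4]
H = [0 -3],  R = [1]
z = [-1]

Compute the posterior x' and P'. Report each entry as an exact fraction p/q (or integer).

x' = [-2443/325, 106/325]
P' = [16649/325 -8/325; -8/325 36/325]

x̄ = F·x = [-7, -2]
P̄ = F·P·Fᵀ + Q = [53 -8; -8 36]
y = z − H·x̄ = [-7]
S = H·P̄·Hᵀ + R = [325]
K = P̄·Hᵀ·S⁻¹ = [24/325; -108/325]
x' = x̄ + K·y = [-2443/325, 106/325]
P' = (I − K·H)·P̄ = [16649/325 -8/325; -8/325 36/325]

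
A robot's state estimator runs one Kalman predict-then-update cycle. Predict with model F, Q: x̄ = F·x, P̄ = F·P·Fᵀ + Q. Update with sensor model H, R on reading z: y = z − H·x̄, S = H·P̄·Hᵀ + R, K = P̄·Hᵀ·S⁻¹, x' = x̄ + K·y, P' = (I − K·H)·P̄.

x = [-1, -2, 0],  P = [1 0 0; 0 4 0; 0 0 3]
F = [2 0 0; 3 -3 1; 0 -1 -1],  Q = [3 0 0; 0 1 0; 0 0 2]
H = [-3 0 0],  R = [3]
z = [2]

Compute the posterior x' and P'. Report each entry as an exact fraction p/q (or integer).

x̄ = F·x = [-2, 3, 2]
P̄ = F·P·Fᵀ + Q = [7 6 0; 6 49 9; 0 9 9]
y = z − H·x̄ = [-4]
S = H·P̄·Hᵀ + R = [66]
K = P̄·Hᵀ·S⁻¹ = [-7/22; -3/11; 0]
x' = x̄ + K·y = [-8/11, 45/11, 2]
P' = (I − K·H)·P̄ = [7/22 3/11 0; 3/11 485/11 9; 0 9 9]

x' = [-8/11, 45/11, 2]
P' = [7/22 3/11 0; 3/11 485/11 9; 0 9 9]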